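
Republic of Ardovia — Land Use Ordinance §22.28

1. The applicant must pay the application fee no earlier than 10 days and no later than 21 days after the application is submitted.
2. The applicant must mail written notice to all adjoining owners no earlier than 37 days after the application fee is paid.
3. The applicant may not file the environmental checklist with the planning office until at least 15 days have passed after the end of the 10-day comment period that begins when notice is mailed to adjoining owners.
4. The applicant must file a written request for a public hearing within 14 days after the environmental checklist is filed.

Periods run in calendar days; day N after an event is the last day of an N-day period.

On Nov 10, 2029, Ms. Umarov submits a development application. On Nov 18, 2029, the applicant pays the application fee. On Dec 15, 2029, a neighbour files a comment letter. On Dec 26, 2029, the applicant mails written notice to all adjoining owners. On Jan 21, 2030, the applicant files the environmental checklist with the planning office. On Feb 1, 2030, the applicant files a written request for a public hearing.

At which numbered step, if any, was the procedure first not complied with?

Step 1 — 10 and 21 days from Nov 10, 2029 (when the application is submitted) are Nov 20, 2029 and Dec 1, 2029 respectively; done Nov 18, 2029 — 2 days before the window opened.

Step 1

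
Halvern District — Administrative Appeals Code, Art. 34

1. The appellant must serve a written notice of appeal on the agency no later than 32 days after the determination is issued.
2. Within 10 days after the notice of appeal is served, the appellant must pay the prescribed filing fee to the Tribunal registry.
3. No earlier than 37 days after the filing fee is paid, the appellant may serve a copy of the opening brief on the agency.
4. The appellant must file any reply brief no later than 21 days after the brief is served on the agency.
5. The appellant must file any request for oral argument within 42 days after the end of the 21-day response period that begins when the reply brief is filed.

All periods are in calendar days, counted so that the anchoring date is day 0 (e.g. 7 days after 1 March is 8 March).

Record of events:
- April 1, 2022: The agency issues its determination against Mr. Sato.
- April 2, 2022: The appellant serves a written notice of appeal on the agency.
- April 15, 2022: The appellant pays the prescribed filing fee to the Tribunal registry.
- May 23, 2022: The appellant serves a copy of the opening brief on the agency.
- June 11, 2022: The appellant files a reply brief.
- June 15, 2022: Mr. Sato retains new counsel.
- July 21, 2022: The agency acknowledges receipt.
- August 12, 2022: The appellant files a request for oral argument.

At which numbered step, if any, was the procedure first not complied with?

Step 2

(1) due by April 1, 2022 + 32 days = May 3, 2022; completed April 2, 2022, before the deadline.
(2) due by April 2, 2022 + 10 days = April 12, 2022; done April 15, 2022 — 3 days late.
No need to go further; step 2 was not satisfied.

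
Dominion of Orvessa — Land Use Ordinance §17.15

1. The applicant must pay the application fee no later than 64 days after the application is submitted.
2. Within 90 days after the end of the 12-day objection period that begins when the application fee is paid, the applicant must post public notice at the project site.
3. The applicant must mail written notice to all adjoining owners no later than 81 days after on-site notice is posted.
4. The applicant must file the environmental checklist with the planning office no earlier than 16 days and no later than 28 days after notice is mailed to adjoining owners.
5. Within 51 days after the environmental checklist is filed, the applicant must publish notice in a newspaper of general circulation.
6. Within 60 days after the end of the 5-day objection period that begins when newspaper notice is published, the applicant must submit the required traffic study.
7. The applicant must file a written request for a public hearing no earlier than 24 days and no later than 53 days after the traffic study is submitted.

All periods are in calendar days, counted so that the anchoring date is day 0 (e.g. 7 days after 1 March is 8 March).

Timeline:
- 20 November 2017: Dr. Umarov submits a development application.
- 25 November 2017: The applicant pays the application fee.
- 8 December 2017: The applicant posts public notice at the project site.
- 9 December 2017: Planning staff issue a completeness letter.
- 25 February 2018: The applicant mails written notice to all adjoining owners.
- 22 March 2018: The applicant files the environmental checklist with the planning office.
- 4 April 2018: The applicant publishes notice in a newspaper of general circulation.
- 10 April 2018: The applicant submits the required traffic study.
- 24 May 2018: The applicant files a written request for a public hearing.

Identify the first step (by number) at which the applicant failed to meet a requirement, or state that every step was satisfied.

None — every step was satisfied

(1) due by 20 November 2017 + 64 days = 23 January 2018; done 25 November 2017 — timely.
(2) due by 7 December 2017 + 90 days = 7 March 2018; 8 December 2017 is within that limit.
(3) due by 8 December 2017 + 81 days = 27 February 2018; 25 February 2018 is within that limit.
(4) the permitted window runs from 25 February 2018 + 16 = 13 March 2018 to 25 February 2018 + 28 = 25 March 2018; done 22 March 2018, which is between those dates.
(5) due by 22 March 2018 + 51 days = 12 May 2018; done 4 April 2018 — timely.
(6) due by 9 April 2018 + 60 days = 8 June 2018; done 10 April 2018 — timely.
(7) the permitted window runs from 10 April 2018 + 24 = 4 May 2018 to 10 April 2018 + 53 = 2 June 2018; done 24 May 2018 — within the window.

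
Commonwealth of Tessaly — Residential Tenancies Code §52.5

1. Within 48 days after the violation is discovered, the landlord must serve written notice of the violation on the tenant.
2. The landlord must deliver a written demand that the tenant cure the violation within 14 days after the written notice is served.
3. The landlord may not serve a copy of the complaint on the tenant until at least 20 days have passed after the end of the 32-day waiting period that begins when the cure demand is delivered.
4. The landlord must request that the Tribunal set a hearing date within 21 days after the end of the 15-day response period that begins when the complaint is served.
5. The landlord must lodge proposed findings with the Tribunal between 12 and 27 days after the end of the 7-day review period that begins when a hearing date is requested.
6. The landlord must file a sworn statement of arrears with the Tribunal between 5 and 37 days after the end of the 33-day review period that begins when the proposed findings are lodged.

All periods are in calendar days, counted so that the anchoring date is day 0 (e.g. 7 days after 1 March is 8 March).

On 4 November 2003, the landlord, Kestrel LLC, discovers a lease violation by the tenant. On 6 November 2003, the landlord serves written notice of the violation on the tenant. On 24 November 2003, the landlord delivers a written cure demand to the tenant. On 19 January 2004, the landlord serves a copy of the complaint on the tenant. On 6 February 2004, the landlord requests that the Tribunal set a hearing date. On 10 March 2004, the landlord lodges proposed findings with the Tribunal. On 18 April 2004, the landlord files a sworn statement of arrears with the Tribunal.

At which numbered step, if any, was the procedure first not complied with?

Step 1 — counting 48 days from 4 November 2003 (when the violation is discovered) gives a deadline of 22 December 2003; 6 November 2003 is within that limit.
Step 2 — counting 14 days from 6 November 2003 (when the written notice is served) gives a deadline of 20 November 2003; not done until 24 November 2003, 4 days after the deadline.
The analysis stops there.

Step 2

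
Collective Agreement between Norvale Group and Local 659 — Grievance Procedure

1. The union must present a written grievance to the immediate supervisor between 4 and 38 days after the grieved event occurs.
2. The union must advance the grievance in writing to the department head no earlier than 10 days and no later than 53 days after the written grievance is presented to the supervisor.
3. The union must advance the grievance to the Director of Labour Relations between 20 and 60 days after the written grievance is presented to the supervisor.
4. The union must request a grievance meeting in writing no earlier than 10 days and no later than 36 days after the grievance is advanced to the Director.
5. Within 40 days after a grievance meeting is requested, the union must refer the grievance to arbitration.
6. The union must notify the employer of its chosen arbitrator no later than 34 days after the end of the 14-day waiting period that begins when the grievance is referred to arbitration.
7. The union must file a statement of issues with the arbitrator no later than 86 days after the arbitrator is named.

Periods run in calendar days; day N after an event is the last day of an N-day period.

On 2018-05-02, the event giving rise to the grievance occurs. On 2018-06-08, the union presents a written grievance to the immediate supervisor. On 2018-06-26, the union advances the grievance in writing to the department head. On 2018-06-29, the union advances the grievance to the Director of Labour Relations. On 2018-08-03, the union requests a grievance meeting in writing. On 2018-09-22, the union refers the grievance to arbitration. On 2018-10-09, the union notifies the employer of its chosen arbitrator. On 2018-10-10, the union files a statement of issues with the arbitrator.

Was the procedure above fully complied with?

(1) the permitted window runs from 2018-05-02 + 4 = 2018-05-06 to 2018-05-02 + 38 = 2018-06-09; 2018-06-08 falls inside that range.
(2) the permitted window runs from 2018-06-08 + 10 = 2018-06-18 to 2018-06-08 + 53 = 2018-07-31; done 2018-06-26 — within the window.
(3) the permitted window runs from 2018-06-08 + 20 = 2018-06-28 to 2018-06-08 + 60 = 2018-08-07; done 2018-06-29, which is between those dates.
(4) the permitted window runs from 2018-06-29 + 10 = 2018-07-09 to 2018-06-29 + 36 = 2018-08-04; 2018-08-03 falls inside that range.
(5) due by 2018-08-03 + 40 days = 2018-09-12; done 2018-09-22 — 10 days late.

No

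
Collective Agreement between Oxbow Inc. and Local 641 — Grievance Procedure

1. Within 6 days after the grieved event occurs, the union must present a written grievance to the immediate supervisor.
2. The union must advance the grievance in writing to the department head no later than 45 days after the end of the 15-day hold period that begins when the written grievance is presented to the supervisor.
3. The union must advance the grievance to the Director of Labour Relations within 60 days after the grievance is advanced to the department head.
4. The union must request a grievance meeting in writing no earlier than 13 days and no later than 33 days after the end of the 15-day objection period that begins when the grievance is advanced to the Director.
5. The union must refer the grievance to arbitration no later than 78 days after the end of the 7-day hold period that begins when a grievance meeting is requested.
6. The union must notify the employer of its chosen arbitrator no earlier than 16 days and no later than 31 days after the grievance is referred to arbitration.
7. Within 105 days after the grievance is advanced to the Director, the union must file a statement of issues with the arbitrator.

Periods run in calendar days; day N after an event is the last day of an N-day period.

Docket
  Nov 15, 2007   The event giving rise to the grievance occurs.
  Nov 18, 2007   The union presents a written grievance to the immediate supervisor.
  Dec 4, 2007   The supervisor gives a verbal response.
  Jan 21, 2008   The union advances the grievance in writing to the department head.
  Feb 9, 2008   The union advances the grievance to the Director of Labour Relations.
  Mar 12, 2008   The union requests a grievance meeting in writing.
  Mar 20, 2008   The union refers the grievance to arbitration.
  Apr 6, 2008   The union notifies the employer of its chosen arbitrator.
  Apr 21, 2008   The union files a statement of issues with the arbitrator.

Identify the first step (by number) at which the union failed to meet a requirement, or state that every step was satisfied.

(1) due by Nov 15, 2007 + 6 days = Nov 21, 2007; Nov 18, 2007 is within that limit.
(2) due by Dec 3, 2007 + 45 days = Jan 17, 2008; done Jan 21, 2008 — 4 days late.
The analysis stops there.

Step 2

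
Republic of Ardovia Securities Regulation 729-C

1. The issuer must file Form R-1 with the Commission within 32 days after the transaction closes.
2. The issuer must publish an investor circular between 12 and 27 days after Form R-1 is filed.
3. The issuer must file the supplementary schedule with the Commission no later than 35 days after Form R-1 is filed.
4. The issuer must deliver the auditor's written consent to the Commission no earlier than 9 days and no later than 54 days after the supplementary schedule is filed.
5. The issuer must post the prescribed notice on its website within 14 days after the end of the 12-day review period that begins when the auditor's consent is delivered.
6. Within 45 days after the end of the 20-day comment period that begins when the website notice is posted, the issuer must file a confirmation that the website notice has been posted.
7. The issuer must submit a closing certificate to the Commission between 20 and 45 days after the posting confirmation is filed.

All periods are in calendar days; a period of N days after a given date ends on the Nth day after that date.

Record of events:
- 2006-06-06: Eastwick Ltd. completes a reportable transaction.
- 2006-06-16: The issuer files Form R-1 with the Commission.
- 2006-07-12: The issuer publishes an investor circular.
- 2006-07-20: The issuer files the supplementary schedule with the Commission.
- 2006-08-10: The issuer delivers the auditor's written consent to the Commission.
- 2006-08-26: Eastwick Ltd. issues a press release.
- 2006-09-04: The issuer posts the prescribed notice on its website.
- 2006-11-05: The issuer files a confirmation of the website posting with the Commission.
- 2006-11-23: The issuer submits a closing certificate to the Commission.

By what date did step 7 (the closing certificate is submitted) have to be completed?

Step 7 runs from 2006-11-05, when the posting confirmation is filed. The window is 20–45 days after 2006-11-05; it closes on 2006-12-20.

2006-12-20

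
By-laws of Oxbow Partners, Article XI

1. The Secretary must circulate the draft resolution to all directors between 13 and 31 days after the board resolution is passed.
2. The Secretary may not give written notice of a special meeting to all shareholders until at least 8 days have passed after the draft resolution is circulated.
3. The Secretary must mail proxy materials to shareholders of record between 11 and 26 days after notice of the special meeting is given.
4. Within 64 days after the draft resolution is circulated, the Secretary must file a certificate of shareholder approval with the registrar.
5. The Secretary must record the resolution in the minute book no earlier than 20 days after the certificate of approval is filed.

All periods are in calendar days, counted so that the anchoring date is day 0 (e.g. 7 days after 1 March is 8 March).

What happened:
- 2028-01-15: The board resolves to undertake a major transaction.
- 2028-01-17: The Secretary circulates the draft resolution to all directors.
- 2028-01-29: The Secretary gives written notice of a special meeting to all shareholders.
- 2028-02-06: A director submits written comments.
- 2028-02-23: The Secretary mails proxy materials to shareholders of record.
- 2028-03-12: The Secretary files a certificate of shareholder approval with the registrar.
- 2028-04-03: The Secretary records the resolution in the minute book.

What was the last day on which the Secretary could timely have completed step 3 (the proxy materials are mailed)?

2028-02-24

Step 3 runs from 2028-01-29, when notice of the special meeting is given. The window is 11–26 days after 2028-01-29; it closes on 2028-02-24.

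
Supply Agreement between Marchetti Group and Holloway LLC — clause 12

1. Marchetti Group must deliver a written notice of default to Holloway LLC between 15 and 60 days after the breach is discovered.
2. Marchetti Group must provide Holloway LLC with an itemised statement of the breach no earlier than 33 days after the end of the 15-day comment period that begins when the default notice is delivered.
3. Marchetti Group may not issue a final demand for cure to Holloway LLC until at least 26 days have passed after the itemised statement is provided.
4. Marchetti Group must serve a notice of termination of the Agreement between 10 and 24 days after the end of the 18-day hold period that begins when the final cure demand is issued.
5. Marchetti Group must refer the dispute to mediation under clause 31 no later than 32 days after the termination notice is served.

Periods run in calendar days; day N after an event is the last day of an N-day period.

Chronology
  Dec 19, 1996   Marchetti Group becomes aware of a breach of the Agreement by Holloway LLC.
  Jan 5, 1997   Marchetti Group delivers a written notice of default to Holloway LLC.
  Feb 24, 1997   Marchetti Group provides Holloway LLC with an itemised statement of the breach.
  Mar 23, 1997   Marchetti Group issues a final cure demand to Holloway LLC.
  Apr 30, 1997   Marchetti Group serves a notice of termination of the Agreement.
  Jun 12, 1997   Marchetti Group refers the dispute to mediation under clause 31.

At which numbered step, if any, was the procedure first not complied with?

Step 5

Step 1: the window is 15–60 days after Dec 19, 1996 (when the breach is discovered), so Jan 3, 1997 through Feb 17, 1997; Jan 5, 1997 falls inside that range.
Step 2: the earliest permitted date is 33 days after Jan 20, 1997 (end of the 15-day comment period, which began when the default notice is delivered on Jan 5, 1997), i.e. Feb 22, 1997; done Feb 24, 1997, after the minimum wait.
Step 3: the earliest permitted date is 26 days after Feb 24, 1997 (when the itemised statement is provided), i.e. Mar 22, 1997; Mar 23, 1997 is on or after that date.
Step 4: the window is 10–24 days after Apr 10, 1997 (end of the 18-day hold period, which began when the final cure demand is issued on Mar 23, 1997), so Apr 20, 1997 through May 4, 1997; Apr 30, 1997 falls inside that range.
Step 5: 32 days after Apr 30, 1997 (when the termination notice is served) is Jun 1, 1997; done Jun 12, 1997 — 11 days late.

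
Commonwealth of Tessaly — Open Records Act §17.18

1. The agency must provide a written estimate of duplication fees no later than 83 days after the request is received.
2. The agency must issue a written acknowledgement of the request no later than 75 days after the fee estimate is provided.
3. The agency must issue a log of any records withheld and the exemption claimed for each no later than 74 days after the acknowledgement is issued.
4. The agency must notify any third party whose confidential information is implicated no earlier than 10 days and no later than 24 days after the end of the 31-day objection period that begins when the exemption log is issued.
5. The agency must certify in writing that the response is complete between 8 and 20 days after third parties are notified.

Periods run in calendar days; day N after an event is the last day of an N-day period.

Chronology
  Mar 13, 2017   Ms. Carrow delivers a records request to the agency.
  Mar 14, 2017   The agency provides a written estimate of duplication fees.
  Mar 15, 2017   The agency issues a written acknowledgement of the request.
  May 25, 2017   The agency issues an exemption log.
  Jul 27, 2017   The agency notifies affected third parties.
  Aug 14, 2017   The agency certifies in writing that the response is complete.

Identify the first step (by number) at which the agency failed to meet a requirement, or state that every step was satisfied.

Step 1: 83 days after Mar 13, 2017 (when the request is received) is Jun 4, 2017; completed Mar 14, 2017, before the deadline.
Step 2: 75 days after Mar 14, 2017 (when the fee estimate is provided) is May 28, 2017; done Mar 15, 2017 — timely.
Step 3: 74 days after Mar 15, 2017 (when the acknowledgement is issued) is May 28, 2017; completed May 25, 2017, before the deadline.
Step 4: the window is 10–24 days after Jun 25, 2017 (end of the 31-day objection period, which began when the exemption log is issued on May 25, 2017), so Jul 5, 2017 through Jul 19, 2017; done Jul 27, 2017 — 8 days after the window closed.

Step 4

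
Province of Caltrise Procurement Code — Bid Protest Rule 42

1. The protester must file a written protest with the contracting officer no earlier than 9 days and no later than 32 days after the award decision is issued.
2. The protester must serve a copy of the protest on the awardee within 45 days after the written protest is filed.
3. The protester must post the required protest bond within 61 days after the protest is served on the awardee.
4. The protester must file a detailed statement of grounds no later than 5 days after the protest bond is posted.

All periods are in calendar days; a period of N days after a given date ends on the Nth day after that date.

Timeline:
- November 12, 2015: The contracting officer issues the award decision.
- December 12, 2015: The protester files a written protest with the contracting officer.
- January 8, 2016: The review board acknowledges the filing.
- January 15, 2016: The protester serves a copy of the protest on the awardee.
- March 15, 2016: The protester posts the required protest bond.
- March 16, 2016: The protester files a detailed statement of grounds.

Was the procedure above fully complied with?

Step 1 — 9 and 32 days from November 12, 2015 (when the award decision is issued) are November 21, 2015 and December 14, 2015 respectively; done December 12, 2015 — within the window.
Step 2 — counting 45 days from December 12, 2015 (when the written protest is filed) gives a deadline of January 26, 2016; completed January 15, 2016, before the deadline.
Step 3 — counting 61 days from January 15, 2016 (when the protest is served on the awardee) gives a deadline of March 16, 2016; March 15, 2016 is within that limit.
Step 4 — counting 5 days from March 15, 2016 (when the protest bond is posted) gives a deadline of March 20, 2016; March 16, 2016 is within that limit.

Yes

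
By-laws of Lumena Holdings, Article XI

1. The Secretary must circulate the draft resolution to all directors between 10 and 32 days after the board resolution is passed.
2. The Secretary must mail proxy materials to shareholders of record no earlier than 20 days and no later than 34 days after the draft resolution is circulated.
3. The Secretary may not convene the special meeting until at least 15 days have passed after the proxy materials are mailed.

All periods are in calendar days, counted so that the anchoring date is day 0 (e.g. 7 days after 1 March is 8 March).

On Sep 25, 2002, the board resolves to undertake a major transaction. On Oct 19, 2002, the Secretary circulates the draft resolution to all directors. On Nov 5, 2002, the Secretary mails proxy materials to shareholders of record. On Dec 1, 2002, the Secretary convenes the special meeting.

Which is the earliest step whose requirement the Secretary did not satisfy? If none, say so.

Step 2

(1) the permitted window runs from Sep 25, 2002 + 10 = Oct 5, 2002 to Sep 25, 2002 + 32 = Oct 27, 2002; Oct 19, 2002 falls inside that range.
(2) the permitted window runs from Oct 19, 2002 + 20 = Nov 8, 2002 to Oct 19, 2002 + 34 = Nov 22, 2002; Nov 5, 2002 is 3 days too early.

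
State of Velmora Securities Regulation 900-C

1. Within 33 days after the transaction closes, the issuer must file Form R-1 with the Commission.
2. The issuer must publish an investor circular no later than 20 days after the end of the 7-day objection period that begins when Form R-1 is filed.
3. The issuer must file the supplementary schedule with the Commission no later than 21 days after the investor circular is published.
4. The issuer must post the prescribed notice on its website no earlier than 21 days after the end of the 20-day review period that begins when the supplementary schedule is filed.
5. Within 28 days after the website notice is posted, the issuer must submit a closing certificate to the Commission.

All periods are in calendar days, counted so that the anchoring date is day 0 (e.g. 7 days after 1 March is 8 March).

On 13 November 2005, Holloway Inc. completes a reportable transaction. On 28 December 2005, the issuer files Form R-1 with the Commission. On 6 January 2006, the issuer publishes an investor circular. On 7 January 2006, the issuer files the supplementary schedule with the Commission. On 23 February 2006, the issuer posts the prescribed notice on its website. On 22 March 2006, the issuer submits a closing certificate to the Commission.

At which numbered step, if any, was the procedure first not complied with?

Step 1

Step 1 — counting 33 days from 13 November 2005 (when the transaction closes) gives a deadline of 16 December 2005; done 28 December 2005 — 12 days late.
The procedure was therefore not followed at step 1.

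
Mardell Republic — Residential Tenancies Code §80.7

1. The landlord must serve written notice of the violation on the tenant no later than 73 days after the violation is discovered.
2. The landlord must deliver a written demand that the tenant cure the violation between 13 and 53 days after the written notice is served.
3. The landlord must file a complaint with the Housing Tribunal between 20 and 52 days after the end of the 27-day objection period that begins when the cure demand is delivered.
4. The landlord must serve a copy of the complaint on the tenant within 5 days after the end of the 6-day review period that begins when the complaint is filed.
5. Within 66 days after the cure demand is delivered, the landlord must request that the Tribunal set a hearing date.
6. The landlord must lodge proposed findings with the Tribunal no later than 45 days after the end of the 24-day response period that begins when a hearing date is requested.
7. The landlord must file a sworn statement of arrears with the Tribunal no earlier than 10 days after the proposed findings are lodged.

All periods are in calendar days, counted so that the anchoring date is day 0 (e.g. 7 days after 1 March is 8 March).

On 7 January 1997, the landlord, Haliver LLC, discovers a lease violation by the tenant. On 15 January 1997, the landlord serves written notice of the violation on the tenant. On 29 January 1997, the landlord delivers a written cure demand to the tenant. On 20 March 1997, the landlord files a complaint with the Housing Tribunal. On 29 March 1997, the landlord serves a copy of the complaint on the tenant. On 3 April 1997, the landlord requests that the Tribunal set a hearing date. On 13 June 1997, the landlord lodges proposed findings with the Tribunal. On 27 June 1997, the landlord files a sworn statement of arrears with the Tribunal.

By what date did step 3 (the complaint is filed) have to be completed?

18 April 1997

The cure demand is delivered on 29 January 1997; the 27-day objection period therefore ends 25 February 1997, and step 3 runs from that date. The window is 20–52 days after 25 February 1997; it closes on 18 April 1997.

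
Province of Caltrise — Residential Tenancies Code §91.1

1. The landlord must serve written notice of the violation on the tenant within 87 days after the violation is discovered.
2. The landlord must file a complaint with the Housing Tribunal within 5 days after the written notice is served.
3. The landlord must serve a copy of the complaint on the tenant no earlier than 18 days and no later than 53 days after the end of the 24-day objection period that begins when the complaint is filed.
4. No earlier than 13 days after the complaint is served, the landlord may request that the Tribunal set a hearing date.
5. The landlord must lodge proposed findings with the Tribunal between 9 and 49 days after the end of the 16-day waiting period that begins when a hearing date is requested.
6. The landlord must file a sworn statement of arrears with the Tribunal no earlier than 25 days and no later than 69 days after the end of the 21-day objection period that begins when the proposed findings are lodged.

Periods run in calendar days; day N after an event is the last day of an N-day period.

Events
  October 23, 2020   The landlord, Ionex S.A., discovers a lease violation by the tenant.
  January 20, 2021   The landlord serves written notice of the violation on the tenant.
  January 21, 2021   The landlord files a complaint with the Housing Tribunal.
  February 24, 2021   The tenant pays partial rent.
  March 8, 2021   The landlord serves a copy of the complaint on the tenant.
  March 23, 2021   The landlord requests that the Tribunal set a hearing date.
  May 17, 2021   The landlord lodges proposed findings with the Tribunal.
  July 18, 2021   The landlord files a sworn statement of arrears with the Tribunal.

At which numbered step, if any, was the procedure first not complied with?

Step 1

Step 1: 87 days after October 23, 2020 (when the violation is discovered) is January 18, 2021; January 20, 2021 misses that deadline by 2 days.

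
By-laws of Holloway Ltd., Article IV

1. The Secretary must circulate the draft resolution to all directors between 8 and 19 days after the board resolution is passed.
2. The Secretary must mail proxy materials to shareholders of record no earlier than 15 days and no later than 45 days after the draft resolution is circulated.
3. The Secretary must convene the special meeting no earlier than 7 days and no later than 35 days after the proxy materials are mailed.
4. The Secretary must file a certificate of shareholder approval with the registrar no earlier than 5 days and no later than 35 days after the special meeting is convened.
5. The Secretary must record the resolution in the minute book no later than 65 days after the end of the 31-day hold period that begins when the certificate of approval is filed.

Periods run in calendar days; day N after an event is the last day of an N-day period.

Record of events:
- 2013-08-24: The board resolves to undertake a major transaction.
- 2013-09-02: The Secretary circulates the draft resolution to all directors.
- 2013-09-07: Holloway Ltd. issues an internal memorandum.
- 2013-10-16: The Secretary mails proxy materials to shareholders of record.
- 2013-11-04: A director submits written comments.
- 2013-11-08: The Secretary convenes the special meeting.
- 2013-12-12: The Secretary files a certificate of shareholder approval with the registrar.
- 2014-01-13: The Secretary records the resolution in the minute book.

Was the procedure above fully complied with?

Step 1 — 8 and 19 days from 2013-08-24 (when the board resolution is passed) are 2013-09-01 and 2013-09-12 respectively; 2013-09-02 falls inside that range.
Step 2 — 15 and 45 days from 2013-09-02 (when the draft resolution is circulated) are 2013-09-17 and 2013-10-17 respectively; done 2013-10-16 — within the window.
Step 3 — 7 and 35 days from 2013-10-16 (when the proxy materials are mailed) are 2013-10-23 and 2013-11-20 respectively; 2013-11-08 falls inside that range.
Step 4 — 5 and 35 days from 2013-11-08 (when the special meeting is convened) are 2013-11-13 and 2013-12-13 respectively; done 2013-12-12 — within the window.
Step 5 — counting 65 days from 2014-01-12 (end of the 31-day hold period, which began when the certificate of approval is filed on 2013-12-12) gives a deadline of 2014-03-18; done 2014-01-13 — timely.

Yes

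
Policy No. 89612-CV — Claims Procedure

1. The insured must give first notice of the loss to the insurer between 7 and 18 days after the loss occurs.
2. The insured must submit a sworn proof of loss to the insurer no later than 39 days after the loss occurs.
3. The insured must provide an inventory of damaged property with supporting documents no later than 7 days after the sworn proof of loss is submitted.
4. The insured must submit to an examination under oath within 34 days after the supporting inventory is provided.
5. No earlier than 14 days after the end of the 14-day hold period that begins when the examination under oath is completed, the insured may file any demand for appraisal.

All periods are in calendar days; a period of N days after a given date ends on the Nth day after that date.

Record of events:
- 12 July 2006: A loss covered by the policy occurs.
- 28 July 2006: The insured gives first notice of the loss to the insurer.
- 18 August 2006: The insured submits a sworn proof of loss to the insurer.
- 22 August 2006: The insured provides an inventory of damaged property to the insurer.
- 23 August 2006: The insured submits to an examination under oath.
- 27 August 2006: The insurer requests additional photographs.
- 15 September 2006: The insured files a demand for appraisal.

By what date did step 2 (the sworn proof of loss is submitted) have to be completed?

Step 2 runs from 12 July 2006, when the loss occurs. 39 days after 12 July 2006 is 20 August 2006.

20 August 2006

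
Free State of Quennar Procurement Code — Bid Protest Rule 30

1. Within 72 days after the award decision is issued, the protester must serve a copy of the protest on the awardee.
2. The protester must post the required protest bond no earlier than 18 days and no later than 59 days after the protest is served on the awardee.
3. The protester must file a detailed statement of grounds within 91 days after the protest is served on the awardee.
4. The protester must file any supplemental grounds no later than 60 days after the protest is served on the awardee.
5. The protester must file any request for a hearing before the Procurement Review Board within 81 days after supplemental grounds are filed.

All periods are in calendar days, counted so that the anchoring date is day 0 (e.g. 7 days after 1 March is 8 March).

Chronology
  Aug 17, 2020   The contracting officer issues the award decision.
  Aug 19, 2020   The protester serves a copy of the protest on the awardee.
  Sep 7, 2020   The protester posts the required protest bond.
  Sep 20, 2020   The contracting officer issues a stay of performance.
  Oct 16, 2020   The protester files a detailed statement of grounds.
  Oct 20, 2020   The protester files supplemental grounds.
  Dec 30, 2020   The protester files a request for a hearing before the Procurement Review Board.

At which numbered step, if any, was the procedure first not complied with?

Step 1: 72 days after Aug 17, 2020 (when the award decision is issued) is Oct 28, 2020; done Aug 19, 2020 — timely.
Step 2: the window is 18–59 days after Aug 19, 2020 (when the protest is served on the awardee), so Sep 6, 2020 through Oct 17, 2020; done Sep 7, 2020 — within the window.
Step 3: 91 days after Aug 19, 2020 (when the protest is served on the awardee) is Nov 18, 2020; done Oct 16, 2020 — timely.
Step 4: 60 days after Aug 19, 2020 (when the protest is served on the awardee) is Oct 18, 2020; not done until Oct 20, 2020, 2 days after the deadline.

Step 4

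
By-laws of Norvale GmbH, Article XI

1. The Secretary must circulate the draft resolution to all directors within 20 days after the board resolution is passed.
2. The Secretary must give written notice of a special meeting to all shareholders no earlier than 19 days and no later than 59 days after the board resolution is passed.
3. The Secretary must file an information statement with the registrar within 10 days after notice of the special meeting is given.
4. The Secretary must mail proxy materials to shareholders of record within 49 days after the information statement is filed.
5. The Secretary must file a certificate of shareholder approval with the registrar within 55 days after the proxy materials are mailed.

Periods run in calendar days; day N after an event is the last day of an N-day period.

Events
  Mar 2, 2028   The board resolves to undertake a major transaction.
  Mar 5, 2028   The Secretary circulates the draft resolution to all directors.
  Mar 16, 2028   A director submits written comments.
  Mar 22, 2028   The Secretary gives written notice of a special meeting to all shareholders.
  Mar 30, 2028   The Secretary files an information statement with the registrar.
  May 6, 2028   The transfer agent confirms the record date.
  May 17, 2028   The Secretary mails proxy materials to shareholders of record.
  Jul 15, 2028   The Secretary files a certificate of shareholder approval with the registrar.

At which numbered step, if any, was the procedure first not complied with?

Step 5

Step 1 — counting 20 days from Mar 2, 2028 (when the board resolution is passed) gives a deadline of Mar 22, 2028; completed Mar 5, 2028, before the deadline.
Step 2 — 19 and 59 days from Mar 2, 2028 (when the board resolution is passed) are Mar 21, 2028 and Apr 30, 2028 respectively; done Mar 22, 2028 — within the window.
Step 3 — counting 10 days from Mar 22, 2028 (when notice of the special meeting is given) gives a deadline of Apr 1, 2028; Mar 30, 2028 is within that limit.
Step 4 — counting 49 days from Mar 30, 2028 (when the information statement is filed) gives a deadline of May 18, 2028; completed May 17, 2028, before the deadline.
Step 5 — counting 55 days from May 17, 2028 (when the proxy materials are mailed) gives a deadline of Jul 11, 2028; not done until Jul 15, 2028, 4 days after the deadline.
The analysis stops there.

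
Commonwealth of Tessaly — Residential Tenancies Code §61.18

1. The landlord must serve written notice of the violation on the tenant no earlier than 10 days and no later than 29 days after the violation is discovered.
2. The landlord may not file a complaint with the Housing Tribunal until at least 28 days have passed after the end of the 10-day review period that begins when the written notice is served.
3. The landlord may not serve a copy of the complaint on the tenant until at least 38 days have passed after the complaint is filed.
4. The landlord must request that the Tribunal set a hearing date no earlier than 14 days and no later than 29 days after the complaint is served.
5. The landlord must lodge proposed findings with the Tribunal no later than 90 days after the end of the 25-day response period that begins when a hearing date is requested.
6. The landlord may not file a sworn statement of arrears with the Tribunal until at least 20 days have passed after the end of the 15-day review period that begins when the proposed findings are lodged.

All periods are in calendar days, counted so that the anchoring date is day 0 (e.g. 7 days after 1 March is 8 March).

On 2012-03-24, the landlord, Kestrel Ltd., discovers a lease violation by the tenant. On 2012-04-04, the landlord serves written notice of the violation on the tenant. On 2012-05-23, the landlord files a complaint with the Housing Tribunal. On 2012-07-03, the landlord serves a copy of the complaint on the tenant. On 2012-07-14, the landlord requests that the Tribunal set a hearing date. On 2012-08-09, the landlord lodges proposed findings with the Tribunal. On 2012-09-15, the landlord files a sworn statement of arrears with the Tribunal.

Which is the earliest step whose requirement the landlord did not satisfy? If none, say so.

Step 1 — 10 and 29 days from 2012-03-24 (when the violation is discovered) are 2012-04-03 and 2012-04-22 respectively; 2012-04-04 falls inside that range.
Step 2 — must wait 28 days from 2012-04-14 (end of the 10-day review period, which began when the written notice is served on 2012-04-04), so not before 2012-05-12; 2012-05-23 is on or after that date.
Step 3 — must wait 38 days from 2012-05-23 (when the complaint is filed), so not before 2012-06-30; done 2012-07-03 — permitted.
Step 4 — 14 and 29 days from 2012-07-03 (when the complaint is served) are 2012-07-17 and 2012-08-01 respectively; done 2012-07-14 — 3 days before the window opened.
Later steps need not be reached.

Step 4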